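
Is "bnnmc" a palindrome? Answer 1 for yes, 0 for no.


Input: bnnmc
Reversed: cmnnb
  Compare pos 0 ('b') with pos 4 ('c'): MISMATCH
  Compare pos 1 ('n') with pos 3 ('m'): MISMATCH
Result: not a palindrome

0


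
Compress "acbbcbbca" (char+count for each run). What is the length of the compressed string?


Input: acbbcbbca
Runs:
  'a' x 1 => "a1"
  'c' x 1 => "c1"
  'b' x 2 => "b2"
  'c' x 1 => "c1"
  'b' x 2 => "b2"
  'c' x 1 => "c1"
  'a' x 1 => "a1"
Compressed: "a1c1b2c1b2c1a1"
Compressed length: 14

14


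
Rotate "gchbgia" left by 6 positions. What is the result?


Input: "gchbgia", rotate left by 6
First 6 characters: "gchbgi"
Remaining characters: "a"
Concatenate remaining + first: "a" + "gchbgi" = "agchbgi"

agchbgi


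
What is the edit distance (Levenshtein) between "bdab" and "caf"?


Computing edit distance: "bdab" -> "caf"
DP table:
           c    a    f
      0    1    2    3
  b   1    1    2    3
  d   2    2    2    3
  a   3    3    2    3
  b   4    4    3    3
Edit distance = dp[4][3] = 3

3


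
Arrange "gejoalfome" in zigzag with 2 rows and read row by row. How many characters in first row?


Zigzag "gejoalfome" into 2 rows:
Placing characters:
  'g' => row 0
  'e' => row 1
  'j' => row 0
  'o' => row 1
  'a' => row 0
  'l' => row 1
  'f' => row 0
  'o' => row 1
  'm' => row 0
  'e' => row 1
Rows:
  Row 0: "gjafm"
  Row 1: "eoloe"
First row length: 5

5


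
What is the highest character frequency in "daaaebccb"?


Input: daaaebccb
Character counts:
  'a': 3
  'b': 2
  'c': 2
  'd': 1
  'e': 1
Maximum frequency: 3

3


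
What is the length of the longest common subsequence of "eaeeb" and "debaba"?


LCS of "eaeeb" and "debaba"
DP table:
           d    e    b    a    b    a
      0    0    0    0    0    0    0
  e   0    0    1    1    1    1    1
  a   0    0    1    1    2    2    2
  e   0    0    1    1    2    2    2
  e   0    0    1    1    2    2    2
  b   0    0    1    2    2    3    3
LCS length = dp[5][6] = 3

3


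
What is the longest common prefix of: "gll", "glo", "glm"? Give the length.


Words: gll, glo, glm
  Position 0: all 'g' => match
  Position 1: all 'l' => match
  Position 2: ('l', 'o', 'm') => mismatch, stop
LCP = "gl" (length 2)

2


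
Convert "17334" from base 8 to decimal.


Input: "17334" in base 8
Positional expansion:
  Digit '1' (value 1) x 8^4 = 4096
  Digit '7' (value 7) x 8^3 = 3584
  Digit '3' (value 3) x 8^2 = 192
  Digit '3' (value 3) x 8^1 = 24
  Digit '4' (value 4) x 8^0 = 4
Sum = 7900

7900


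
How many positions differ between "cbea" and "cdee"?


Comparing "cbea" and "cdee" position by position:
  Position 0: 'c' vs 'c' => same
  Position 1: 'b' vs 'd' => DIFFER
  Position 2: 'e' vs 'e' => same
  Position 3: 'a' vs 'e' => DIFFER
Positions that differ: 2

2


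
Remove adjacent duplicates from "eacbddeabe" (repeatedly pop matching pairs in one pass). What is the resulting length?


Input: eacbddeabe
Stack-based adjacent duplicate removal:
  Read 'e': push. Stack: e
  Read 'a': push. Stack: ea
  Read 'c': push. Stack: eac
  Read 'b': push. Stack: eacb
  Read 'd': push. Stack: eacbd
  Read 'd': matches stack top 'd' => pop. Stack: eacb
  Read 'e': push. Stack: eacbe
  Read 'a': push. Stack: eacbea
  Read 'b': push. Stack: eacbeab
  Read 'e': push. Stack: eacbeabe
Final stack: "eacbeabe" (length 8)

8


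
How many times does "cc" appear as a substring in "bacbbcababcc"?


Searching for "cc" in "bacbbcababcc"
Scanning each position:
  Position 0: "ba" => no
  Position 1: "ac" => no
  Position 2: "cb" => no
  Position 3: "bb" => no
  Position 4: "bc" => no
  Position 5: "ca" => no
  Position 6: "ab" => no
  Position 7: "ba" => no
  Position 8: "ab" => no
  Position 9: "bc" => no
  Position 10: "cc" => MATCH
Total occurrences: 1

1


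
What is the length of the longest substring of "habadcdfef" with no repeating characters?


Input: "habadcdfef"
Sliding window (track last position of each char):
  Position 0 ('h'): window [0,0] length 1 -- new best
  Position 1 ('a'): window [0,1] length 2 -- new best
  Position 2 ('b'): window [0,2] length 3 -- new best
  Position 3 ('a'): repeat (last at 1), move window start to 2
  Position 3 ('a'): window [2,3] length 2
  Position 4 ('d'): window [2,4] length 3
  Position 5 ('c'): window [2,5] length 4 -- new best
  Position 6 ('d'): repeat (last at 4), move window start to 5
  Position 6 ('d'): window [5,6] length 2
  Position 7 ('f'): window [5,7] length 3
  Position 8 ('e'): window [5,8] length 4
  Position 9 ('f'): repeat (last at 7), move window start to 8
  Position 9 ('f'): window [8,9] length 2
Longest substring with no repeats: "badc" with length 4

4


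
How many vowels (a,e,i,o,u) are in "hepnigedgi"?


Input: hepnigedgi
Checking each character:
  'h' at position 0: consonant
  'e' at position 1: vowel (running total: 1)
  'p' at position 2: consonant
  'n' at position 3: consonant
  'i' at position 4: vowel (running total: 2)
  'g' at position 5: consonant
  'e' at position 6: vowel (running total: 3)
  'd' at position 7: consonant
  'g' at position 8: consonant
  'i' at position 9: vowel (running total: 4)
Total vowels: 4

4


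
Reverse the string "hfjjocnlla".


Input: hfjjocnlla
Reading characters right to left:
  Position 9: 'a'
  Position 8: 'l'
  Position 7: 'l'
  Position 6: 'n'
  Position 5: 'c'
  Position 4: 'o'
  Position 3: 'j'
  Position 2: 'j'
  Position 1: 'f'
  Position 0: 'h'
Reversed: allncojjfh

allncojjfh


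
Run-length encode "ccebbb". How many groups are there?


Input: ccebbb
Scanning for consecutive runs:
  Group 1: 'c' x 2 (positions 0-1)
  Group 2: 'e' x 1 (positions 2-2)
  Group 3: 'b' x 3 (positions 3-5)
Total groups: 3

3


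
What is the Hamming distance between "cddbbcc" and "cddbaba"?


Comparing "cddbbcc" and "cddbaba" position by position:
  Position 0: 'c' vs 'c' => same
  Position 1: 'd' vs 'd' => same
  Position 2: 'd' vs 'd' => same
  Position 3: 'b' vs 'b' => same
  Position 4: 'b' vs 'a' => differ
  Position 5: 'c' vs 'b' => differ
  Position 6: 'c' vs 'a' => differ
Total differences (Hamming distance): 3

3


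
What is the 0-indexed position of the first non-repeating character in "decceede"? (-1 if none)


Input: decceede
Character frequencies:
  'c': 2
  'd': 2
  'e': 4
Scanning left to right for freq == 1:
  Position 0 ('d'): freq=2, skip
  Position 1 ('e'): freq=4, skip
  Position 2 ('c'): freq=2, skip
  Position 3 ('c'): freq=2, skip
  Position 4 ('e'): freq=4, skip
  Position 5 ('e'): freq=4, skip
  Position 6 ('d'): freq=2, skip
  Position 7 ('e'): freq=4, skip
  No unique character found => answer = -1

-1


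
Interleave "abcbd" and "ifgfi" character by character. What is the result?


Interleaving "abcbd" and "ifgfi":
  Position 0: 'a' from first, 'i' from second => "ai"
  Position 1: 'b' from first, 'f' from second => "bf"
  Position 2: 'c' from first, 'g' from second => "cg"
  Position 3: 'b' from first, 'f' from second => "bf"
  Position 4: 'd' from first, 'i' from second => "di"
Result: aibfcgbfdi

aibfcgbfdi


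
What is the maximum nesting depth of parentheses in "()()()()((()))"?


Input: "()()()()((()))"
Tracking depth:
  Position 0 '(': depth becomes 1
  Position 1 ')': depth becomes 0
  Position 2 '(': depth becomes 1
  Position 3 ')': depth becomes 0
  Position 4 '(': depth becomes 1
  Position 5 ')': depth becomes 0
  Position 6 '(': depth becomes 1
  Position 7 ')': depth becomes 0
  Position 8 '(': depth becomes 1
  Position 9 '(': depth becomes 2
  Position 10 '(': depth becomes 3
  Position 11 ')': depth becomes 2
  Position 12 ')': depth becomes 1
  Position 13 ')': depth becomes 0
Maximum depth reached: 3

3


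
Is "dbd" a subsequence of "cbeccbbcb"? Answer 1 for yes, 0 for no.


Check if "dbd" is a subsequence of "cbeccbbcb"
Greedy scan:
  Position 0 ('c'): no match needed
  Position 1 ('b'): no match needed
  Position 2 ('e'): no match needed
  Position 3 ('c'): no match needed
  Position 4 ('c'): no match needed
  Position 5 ('b'): no match needed
  Position 6 ('b'): no match needed
  Position 7 ('c'): no match needed
  Position 8 ('b'): no match needed
Only matched 0/3 characters => not a subsequence

0


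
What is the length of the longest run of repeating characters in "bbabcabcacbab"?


Input: "bbabcabcacbab"
Scanning for longest run:
  Position 1 ('b'): continues run of 'b', length=2
  Position 2 ('a'): new char, reset run to 1
  Position 3 ('b'): new char, reset run to 1
  Position 4 ('c'): new char, reset run to 1
  Position 5 ('a'): new char, reset run to 1
  Position 6 ('b'): new char, reset run to 1
  Position 7 ('c'): new char, reset run to 1
  Position 8 ('a'): new char, reset run to 1
  Position 9 ('c'): new char, reset run to 1
  Position 10 ('b'): new char, reset run to 1
  Position 11 ('a'): new char, reset run to 1
  Position 12 ('b'): new char, reset run to 1
Longest run: 'b' with length 2

2


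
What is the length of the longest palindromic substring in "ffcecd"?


Input: "ffcecd"
Checking substrings for palindromes:
  [2:5] "cec" (len 3) => palindrome
  [0:2] "ff" (len 2) => palindrome
Longest palindromic substring: "cec" with length 3

3


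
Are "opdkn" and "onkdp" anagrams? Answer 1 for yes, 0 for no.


Strings: "opdkn", "onkdp"
Sorted first:  dknop
Sorted second: dknop
Sorted forms match => anagrams

1


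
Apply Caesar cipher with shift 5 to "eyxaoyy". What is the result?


Caesar cipher: shift "eyxaoyy" by 5
  'e' (pos 4) + 5 = pos 9 = 'j'
  'y' (pos 24) + 5 = pos 3 = 'd'
  'x' (pos 23) + 5 = pos 2 = 'c'
  'a' (pos 0) + 5 = pos 5 = 'f'
  'o' (pos 14) + 5 = pos 19 = 't'
  'y' (pos 24) + 5 = pos 3 = 'd'
  'y' (pos 24) + 5 = pos 3 = 'd'
Result: jdcftdd

jdcftdd


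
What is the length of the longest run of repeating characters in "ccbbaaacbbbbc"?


Input: "ccbbaaacbbbbc"
Scanning for longest run:
  Position 1 ('c'): continues run of 'c', length=2
  Position 2 ('b'): new char, reset run to 1
  Position 3 ('b'): continues run of 'b', length=2
  Position 4 ('a'): new char, reset run to 1
  Position 5 ('a'): continues run of 'a', length=2
  Position 6 ('a'): continues run of 'a', length=3
  Position 7 ('c'): new char, reset run to 1
  Position 8 ('b'): new char, reset run to 1
  Position 9 ('b'): continues run of 'b', length=2
  Position 10 ('b'): continues run of 'b', length=3
  Position 11 ('b'): continues run of 'b', length=4
  Position 12 ('c'): new char, reset run to 1
Longest run: 'b' with length 4

4


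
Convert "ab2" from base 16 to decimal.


Input: "ab2" in base 16
Positional expansion:
  Digit 'a' (value 10) x 16^2 = 2560
  Digit 'b' (value 11) x 16^1 = 176
  Digit '2' (value 2) x 16^0 = 2
Sum = 2738

2738


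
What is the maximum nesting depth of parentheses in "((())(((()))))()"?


Input: "((())(((()))))()"
Tracking depth:
  Position 0 '(': depth becomes 1
  Position 1 '(': depth becomes 2
  Position 2 '(': depth becomes 3
  Position 3 ')': depth becomes 2
  Position 4 ')': depth becomes 1
  Position 5 '(': depth becomes 2
  Position 6 '(': depth becomes 3
  Position 7 '(': depth becomes 4
  Position 8 '(': depth becomes 5
  Position 9 ')': depth becomes 4
  Position 10 ')': depth becomes 3
  Position 11 ')': depth becomes 2
  Position 12 ')': depth becomes 1
  Position 13 ')': depth becomes 0
  Position 14 '(': depth becomes 1
  Position 15 ')': depth becomes 0
Maximum depth reached: 5

5


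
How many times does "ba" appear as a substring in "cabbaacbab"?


Searching for "ba" in "cabbaacbab"
Scanning each position:
  Position 0: "ca" => no
  Position 1: "ab" => no
  Position 2: "bb" => no
  Position 3: "ba" => MATCH
  Position 4: "aa" => no
  Position 5: "ac" => no
  Position 6: "cb" => no
  Position 7: "ba" => MATCH
  Position 8: "ab" => no
Total occurrences: 2

2


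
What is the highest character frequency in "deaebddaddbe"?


Input: deaebddaddbe
Character counts:
  'a': 2
  'b': 2
  'd': 5
  'e': 3
Maximum frequency: 5

5


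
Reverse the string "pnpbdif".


Input: pnpbdif
Reading characters right to left:
  Position 6: 'f'
  Position 5: 'i'
  Position 4: 'd'
  Position 3: 'b'
  Position 2: 'p'
  Position 1: 'n'
  Position 0: 'p'
Reversed: fidbpnp

fidbpnp


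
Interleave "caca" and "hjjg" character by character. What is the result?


Interleaving "caca" and "hjjg":
  Position 0: 'c' from first, 'h' from second => "ch"
  Position 1: 'a' from first, 'j' from second => "aj"
  Position 2: 'c' from first, 'j' from second => "cj"
  Position 3: 'a' from first, 'g' from second => "ag"
Result: chajcjag

chajcjag


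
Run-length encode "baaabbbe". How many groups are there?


Input: baaabbbe
Scanning for consecutive runs:
  Group 1: 'b' x 1 (positions 0-0)
  Group 2: 'a' x 3 (positions 1-3)
  Group 3: 'b' x 3 (positions 4-6)
  Group 4: 'e' x 1 (positions 7-7)
Total groups: 4

4


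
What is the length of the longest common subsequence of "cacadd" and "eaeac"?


LCS of "cacadd" and "eaeac"
DP table:
           e    a    e    a    c
      0    0    0    0    0    0
  c   0    0    0    0    0    1
  a   0    0    1    1    1    1
  c   0    0    1    1    1    2
  a   0    0    1    1    2    2
  d   0    0    1    1    2    2
  d   0    0    1    1    2    2
LCS length = dp[6][5] = 2

2


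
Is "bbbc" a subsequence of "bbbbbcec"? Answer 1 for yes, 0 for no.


Check if "bbbc" is a subsequence of "bbbbbcec"
Greedy scan:
  Position 0 ('b'): matches sub[0] = 'b'
  Position 1 ('b'): matches sub[1] = 'b'
  Position 2 ('b'): matches sub[2] = 'b'
  Position 3 ('b'): no match needed
  Position 4 ('b'): no match needed
  Position 5 ('c'): matches sub[3] = 'c'
  Position 6 ('e'): no match needed
  Position 7 ('c'): no match needed
All 4 characters matched => is a subsequence

1


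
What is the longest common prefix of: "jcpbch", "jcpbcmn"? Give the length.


Words: jcpbch, jcpbcmn
  Position 0: all 'j' => match
  Position 1: all 'c' => match
  Position 2: all 'p' => match
  Position 3: all 'b' => match
  Position 4: all 'c' => match
  Position 5: ('h', 'm') => mismatch, stop
LCP = "jcpbc" (length 5)

5


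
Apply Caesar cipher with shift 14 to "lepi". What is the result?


Caesar cipher: shift "lepi" by 14
  'l' (pos 11) + 14 = pos 25 = 'z'
  'e' (pos 4) + 14 = pos 18 = 's'
  'p' (pos 15) + 14 = pos 3 = 'd'
  'i' (pos 8) + 14 = pos 22 = 'w'
Result: zsdw

zsdw


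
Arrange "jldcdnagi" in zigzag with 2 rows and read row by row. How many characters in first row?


Zigzag "jldcdnagi" into 2 rows:
Placing characters:
  'j' => row 0
  'l' => row 1
  'd' => row 0
  'c' => row 1
  'd' => row 0
  'n' => row 1
  'a' => row 0
  'g' => row 1
  'i' => row 0
Rows:
  Row 0: "jddai"
  Row 1: "lcng"
First row length: 5

5


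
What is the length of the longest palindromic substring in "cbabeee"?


Input: "cbabeee"
Checking substrings for palindromes:
  [1:4] "bab" (len 3) => palindrome
  [4:7] "eee" (len 3) => palindrome
  [4:6] "ee" (len 2) => palindrome
  [5:7] "ee" (len 2) => palindrome
Longest palindromic substring: "bab" with length 3

3


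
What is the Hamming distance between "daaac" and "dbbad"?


Comparing "daaac" and "dbbad" position by position:
  Position 0: 'd' vs 'd' => same
  Position 1: 'a' vs 'b' => differ
  Position 2: 'a' vs 'b' => differ
  Position 3: 'a' vs 'a' => same
  Position 4: 'c' vs 'd' => differ
Total differences (Hamming distance): 3

3


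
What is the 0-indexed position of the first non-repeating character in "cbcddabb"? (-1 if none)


Input: cbcddabb
Character frequencies:
  'a': 1
  'b': 3
  'c': 2
  'd': 2
Scanning left to right for freq == 1:
  Position 0 ('c'): freq=2, skip
  Position 1 ('b'): freq=3, skip
  Position 2 ('c'): freq=2, skip
  Position 3 ('d'): freq=2, skip
  Position 4 ('d'): freq=2, skip
  Position 5 ('a'): unique! => answer = 5

5


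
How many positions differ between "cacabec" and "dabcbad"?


Comparing "cacabec" and "dabcbad" position by position:
  Position 0: 'c' vs 'd' => DIFFER
  Position 1: 'a' vs 'a' => same
  Position 2: 'c' vs 'b' => DIFFER
  Position 3: 'a' vs 'c' => DIFFER
  Position 4: 'b' vs 'b' => same
  Position 5: 'e' vs 'a' => DIFFER
  Position 6: 'c' vs 'd' => DIFFER
Positions that differ: 5

5


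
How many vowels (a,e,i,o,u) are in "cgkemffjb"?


Input: cgkemffjb
Checking each character:
  'c' at position 0: consonant
  'g' at position 1: consonant
  'k' at position 2: consonant
  'e' at position 3: vowel (running total: 1)
  'm' at position 4: consonant
  'f' at position 5: consonant
  'f' at position 6: consonant
  'j' at position 7: consonant
  'b' at position 8: consonant
Total vowels: 1

1


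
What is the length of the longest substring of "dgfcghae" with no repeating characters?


Input: "dgfcghae"
Sliding window (track last position of each char):
  Position 0 ('d'): window [0,0] length 1 -- new best
  Position 1 ('g'): window [0,1] length 2 -- new best
  Position 2 ('f'): window [0,2] length 3 -- new best
  Position 3 ('c'): window [0,3] length 4 -- new best
  Position 4 ('g'): repeat (last at 1), move window start to 2
  Position 4 ('g'): window [2,4] length 3
  Position 5 ('h'): window [2,5] length 4
  Position 6 ('a'): window [2,6] length 5 -- new best
  Position 7 ('e'): window [2,7] length 6 -- new best
Longest substring with no repeats: "fcghae" with length 6

6


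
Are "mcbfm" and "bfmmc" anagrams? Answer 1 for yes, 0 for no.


Strings: "mcbfm", "bfmmc"
Sorted first:  bcfmm
Sorted second: bcfmm
Sorted forms match => anagrams

1


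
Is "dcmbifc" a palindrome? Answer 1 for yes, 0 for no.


Input: dcmbifc
Reversed: cfibmcd
  Compare pos 0 ('d') with pos 6 ('c'): MISMATCH
  Compare pos 1 ('c') with pos 5 ('f'): MISMATCH
  Compare pos 2 ('m') with pos 4 ('i'): MISMATCH
Result: not a palindrome

0


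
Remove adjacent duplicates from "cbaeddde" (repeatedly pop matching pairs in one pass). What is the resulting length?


Input: cbaeddde
Stack-based adjacent duplicate removal:
  Read 'c': push. Stack: c
  Read 'b': push. Stack: cb
  Read 'a': push. Stack: cba
  Read 'e': push. Stack: cbae
  Read 'd': push. Stack: cbaed
  Read 'd': matches stack top 'd' => pop. Stack: cbae
  Read 'd': push. Stack: cbaed
  Read 'e': push. Stack: cbaede
Final stack: "cbaede" (length 6)

6


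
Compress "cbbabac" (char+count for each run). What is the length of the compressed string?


Input: cbbabac
Runs:
  'c' x 1 => "c1"
  'b' x 2 => "b2"
  'a' x 1 => "a1"
  'b' x 1 => "b1"
  'a' x 1 => "a1"
  'c' x 1 => "c1"
Compressed: "c1b2a1b1a1c1"
Compressed length: 12

12


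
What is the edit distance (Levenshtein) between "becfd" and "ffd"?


Computing edit distance: "becfd" -> "ffd"
DP table:
           f    f    d
      0    1    2    3
  b   1    1    2    3
  e   2    2    2    3
  c   3    3    3    3
  f   4    3    3    4
  d   5    4    4    3
Edit distance = dp[5][3] = 3

3


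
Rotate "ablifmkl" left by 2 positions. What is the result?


Input: "ablifmkl", rotate left by 2
First 2 characters: "ab"
Remaining characters: "lifmkl"
Concatenate remaining + first: "lifmkl" + "ab" = "lifmklab"

lifmklab


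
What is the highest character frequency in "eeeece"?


Input: eeeece
Character counts:
  'c': 1
  'e': 5
Maximum frequency: 5

5


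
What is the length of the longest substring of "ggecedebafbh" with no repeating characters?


Input: "ggecedebafbh"
Sliding window (track last position of each char):
  Position 0 ('g'): window [0,0] length 1 -- new best
  Position 1 ('g'): repeat (last at 0), move window start to 1
  Position 1 ('g'): window [1,1] length 1
  Position 2 ('e'): window [1,2] length 2 -- new best
  Position 3 ('c'): window [1,3] length 3 -- new best
  Position 4 ('e'): repeat (last at 2), move window start to 3
  Position 4 ('e'): window [3,4] length 2
  Position 5 ('d'): window [3,5] length 3
  Position 6 ('e'): repeat (last at 4), move window start to 5
  Position 6 ('e'): window [5,6] length 2
  Position 7 ('b'): window [5,7] length 3
  Position 8 ('a'): window [5,8] length 4 -- new best
  Position 9 ('f'): window [5,9] length 5 -- new best
  Position 10 ('b'): repeat (last at 7), move window start to 8
  Position 10 ('b'): window [8,10] length 3
  Position 11 ('h'): window [8,11] length 4
Longest substring with no repeats: "debaf" with length 5

5


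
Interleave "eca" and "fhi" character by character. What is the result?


Interleaving "eca" and "fhi":
  Position 0: 'e' from first, 'f' from second => "ef"
  Position 1: 'c' from first, 'h' from second => "ch"
  Position 2: 'a' from first, 'i' from second => "ai"
Result: efchai

efchai


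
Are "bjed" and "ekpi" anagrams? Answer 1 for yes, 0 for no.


Strings: "bjed", "ekpi"
Sorted first:  bdej
Sorted second: eikp
Differ at position 0: 'b' vs 'e' => not anagrams

0


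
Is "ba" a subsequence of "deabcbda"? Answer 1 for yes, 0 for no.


Check if "ba" is a subsequence of "deabcbda"
Greedy scan:
  Position 0 ('d'): no match needed
  Position 1 ('e'): no match needed
  Position 2 ('a'): no match needed
  Position 3 ('b'): matches sub[0] = 'b'
  Position 4 ('c'): no match needed
  Position 5 ('b'): no match needed
  Position 6 ('d'): no match needed
  Position 7 ('a'): matches sub[1] = 'a'
All 2 characters matched => is a subsequence

1


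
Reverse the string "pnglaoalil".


Input: pnglaoalil
Reading characters right to left:
  Position 9: 'l'
  Position 8: 'i'
  Position 7: 'l'
  Position 6: 'a'
  Position 5: 'o'
  Position 4: 'a'
  Position 3: 'l'
  Position 2: 'g'
  Position 1: 'n'
  Position 0: 'p'
Reversed: lilaoalgnp

lilaoalgnp


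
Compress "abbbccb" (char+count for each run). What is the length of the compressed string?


Input: abbbccb
Runs:
  'a' x 1 => "a1"
  'b' x 3 => "b3"
  'c' x 2 => "c2"
  'b' x 1 => "b1"
Compressed: "a1b3c2b1"
Compressed length: 8

8


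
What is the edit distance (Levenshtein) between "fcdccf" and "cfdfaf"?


Computing edit distance: "fcdccf" -> "cfdfaf"
DP table:
           c    f    d    f    a    f
      0    1    2    3    4    5    6
  f   1    1    1    2    3    4    5
  c   2    1    2    2    3    4    5
  d   3    2    2    2    3    4    5
  c   4    3    3    3    3    4    5
  c   5    4    4    4    4    4    5
  f   6    5    4    5    4    5    4
Edit distance = dp[6][6] = 4

4


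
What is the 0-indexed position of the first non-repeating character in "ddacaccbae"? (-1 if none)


Input: ddacaccbae
Character frequencies:
  'a': 3
  'b': 1
  'c': 3
  'd': 2
  'e': 1
Scanning left to right for freq == 1:
  Position 0 ('d'): freq=2, skip
  Position 1 ('d'): freq=2, skip
  Position 2 ('a'): freq=3, skip
  Position 3 ('c'): freq=3, skip
  Position 4 ('a'): freq=3, skip
  Position 5 ('c'): freq=3, skip
  Position 6 ('c'): freq=3, skip
  Position 7 ('b'): unique! => answer = 7

7


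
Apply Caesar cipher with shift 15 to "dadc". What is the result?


Caesar cipher: shift "dadc" by 15
  'd' (pos 3) + 15 = pos 18 = 's'
  'a' (pos 0) + 15 = pos 15 = 'p'
  'd' (pos 3) + 15 = pos 18 = 's'
  'c' (pos 2) + 15 = pos 17 = 'r'
Result: spsr

spsr


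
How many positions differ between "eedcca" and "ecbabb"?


Comparing "eedcca" and "ecbabb" position by position:
  Position 0: 'e' vs 'e' => same
  Position 1: 'e' vs 'c' => DIFFER
  Position 2: 'd' vs 'b' => DIFFER
  Position 3: 'c' vs 'a' => DIFFER
  Position 4: 'c' vs 'b' => DIFFER
  Position 5: 'a' vs 'b' => DIFFER
Positions that differ: 5

5


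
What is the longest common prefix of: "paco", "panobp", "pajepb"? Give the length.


Words: paco, panobp, pajepb
  Position 0: all 'p' => match
  Position 1: all 'a' => match
  Position 2: ('c', 'n', 'j') => mismatch, stop
LCP = "pa" (length 2)

2


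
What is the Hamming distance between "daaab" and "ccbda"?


Comparing "daaab" and "ccbda" position by position:
  Position 0: 'd' vs 'c' => differ
  Position 1: 'a' vs 'c' => differ
  Position 2: 'a' vs 'b' => differ
  Position 3: 'a' vs 'd' => differ
  Position 4: 'b' vs 'a' => differ
Total differences (Hamming distance): 5

5


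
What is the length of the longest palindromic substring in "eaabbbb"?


Input: "eaabbbb"
Checking substrings for palindromes:
  [3:7] "bbbb" (len 4) => palindrome
  [3:6] "bbb" (len 3) => palindrome
  [4:7] "bbb" (len 3) => palindrome
  [1:3] "aa" (len 2) => palindrome
  [3:5] "bb" (len 2) => palindrome
  [4:6] "bb" (len 2) => palindrome
Longest palindromic substring: "bbbb" with length 4

4


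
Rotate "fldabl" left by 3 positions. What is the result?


Input: "fldabl", rotate left by 3
First 3 characters: "fld"
Remaining characters: "abl"
Concatenate remaining + first: "abl" + "fld" = "ablfld"

ablfld


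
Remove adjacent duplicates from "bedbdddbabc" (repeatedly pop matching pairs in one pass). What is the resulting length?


Input: bedbdddbabc
Stack-based adjacent duplicate removal:
  Read 'b': push. Stack: b
  Read 'e': push. Stack: be
  Read 'd': push. Stack: bed
  Read 'b': push. Stack: bedb
  Read 'd': push. Stack: bedbd
  Read 'd': matches stack top 'd' => pop. Stack: bedb
  Read 'd': push. Stack: bedbd
  Read 'b': push. Stack: bedbdb
  Read 'a': push. Stack: bedbdba
  Read 'b': push. Stack: bedbdbab
  Read 'c': push. Stack: bedbdbabc
Final stack: "bedbdbabc" (length 9)

9


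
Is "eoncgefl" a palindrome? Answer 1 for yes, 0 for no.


Input: eoncgefl
Reversed: lfegcnoe
  Compare pos 0 ('e') with pos 7 ('l'): MISMATCH
  Compare pos 1 ('o') with pos 6 ('f'): MISMATCH
  Compare pos 2 ('n') with pos 5 ('e'): MISMATCH
  Compare pos 3 ('c') with pos 4 ('g'): MISMATCH
Result: not a palindrome

0


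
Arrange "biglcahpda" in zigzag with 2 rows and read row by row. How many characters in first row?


Zigzag "biglcahpda" into 2 rows:
Placing characters:
  'b' => row 0
  'i' => row 1
  'g' => row 0
  'l' => row 1
  'c' => row 0
  'a' => row 1
  'h' => row 0
  'p' => row 1
  'd' => row 0
  'a' => row 1
Rows:
  Row 0: "bgchd"
  Row 1: "ilapa"
First row length: 5

5


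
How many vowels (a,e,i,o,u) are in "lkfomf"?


Input: lkfomf
Checking each character:
  'l' at position 0: consonant
  'k' at position 1: consonant
  'f' at position 2: consonant
  'o' at position 3: vowel (running total: 1)
  'm' at position 4: consonant
  'f' at position 5: consonant
Total vowels: 1

1


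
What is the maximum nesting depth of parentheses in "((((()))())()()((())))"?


Input: "((((()))())()()((())))"
Tracking depth:
  Position 0 '(': depth becomes 1
  Position 1 '(': depth becomes 2
  Position 2 '(': depth becomes 3
  Position 3 '(': depth becomes 4
  Position 4 '(': depth becomes 5
  Position 5 ')': depth becomes 4
  Position 6 ')': depth becomes 3
  Position 7 ')': depth becomes 2
  Position 8 '(': depth becomes 3
  Position 9 ')': depth becomes 2
  Position 10 ')': depth becomes 1
  Position 11 '(': depth becomes 2
  Position 12 ')': depth becomes 1
  Position 13 '(': depth becomes 2
  Position 14 ')': depth becomes 1
  Position 15 '(': depth becomes 2
  Position 16 '(': depth becomes 3
  Position 17 '(': depth becomes 4
  Position 18 ')': depth becomes 3
  Position 19 ')': depth becomes 2
  Position 20 ')': depth becomes 1
  Position 21 ')': depth becomes 0
Maximum depth reached: 5

5


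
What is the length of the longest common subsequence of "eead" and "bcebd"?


LCS of "eead" and "bcebd"
DP table:
           b    c    e    b    d
      0    0    0    0    0    0
  e   0    0    0    1    1    1
  e   0    0    0    1    1    1
  a   0    0    0    1    1    1
  d   0    0    0    1    1    2
LCS length = dp[4][5] = 2

2


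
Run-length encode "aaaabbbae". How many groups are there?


Input: aaaabbbae
Scanning for consecutive runs:
  Group 1: 'a' x 4 (positions 0-3)
  Group 2: 'b' x 3 (positions 4-6)
  Group 3: 'a' x 1 (positions 7-7)
  Group 4: 'e' x 1 (positions 8-8)
Total groups: 4

4


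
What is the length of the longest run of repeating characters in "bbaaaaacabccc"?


Input: "bbaaaaacabccc"
Scanning for longest run:
  Position 1 ('b'): continues run of 'b', length=2
  Position 2 ('a'): new char, reset run to 1
  Position 3 ('a'): continues run of 'a', length=2
  Position 4 ('a'): continues run of 'a', length=3
  Position 5 ('a'): continues run of 'a', length=4
  Position 6 ('a'): continues run of 'a', length=5
  Position 7 ('c'): new char, reset run to 1
  Position 8 ('a'): new char, reset run to 1
  Position 9 ('b'): new char, reset run to 1
  Position 10 ('c'): new char, reset run to 1
  Position 11 ('c'): continues run of 'c', length=2
  Position 12 ('c'): continues run of 'c', length=3
Longest run: 'a' with length 5

5


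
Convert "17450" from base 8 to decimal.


Input: "17450" in base 8
Positional expansion:
  Digit '1' (value 1) x 8^4 = 4096
  Digit '7' (value 7) x 8^3 = 3584
  Digit '4' (value 4) x 8^2 = 256
  Digit '5' (value 5) x 8^1 = 40
  Digit '0' (value 0) x 8^0 = 0
Sum = 7976

7976


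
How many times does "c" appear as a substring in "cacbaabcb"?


Searching for "c" in "cacbaabcb"
Scanning each position:
  Position 0: "c" => MATCH
  Position 1: "a" => no
  Position 2: "c" => MATCH
  Position 3: "b" => no
  Position 4: "a" => no
  Position 5: "a" => no
  Position 6: "b" => no
  Position 7: "c" => MATCH
  Position 8: "b" => no
Total occurrences: 3

3


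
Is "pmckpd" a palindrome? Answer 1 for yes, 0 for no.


Input: pmckpd
Reversed: dpkcmp
  Compare pos 0 ('p') with pos 5 ('d'): MISMATCH
  Compare pos 1 ('m') with pos 4 ('p'): MISMATCH
  Compare pos 2 ('c') with pos 3 ('k'): MISMATCH
Result: not a palindrome

0


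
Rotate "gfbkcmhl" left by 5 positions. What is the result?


Input: "gfbkcmhl", rotate left by 5
First 5 characters: "gfbkc"
Remaining characters: "mhl"
Concatenate remaining + first: "mhl" + "gfbkc" = "mhlgfbkc"

mhlgfbkc


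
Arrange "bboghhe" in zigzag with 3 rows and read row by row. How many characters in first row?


Zigzag "bboghhe" into 3 rows:
Placing characters:
  'b' => row 0
  'b' => row 1
  'o' => row 2
  'g' => row 1
  'h' => row 0
  'h' => row 1
  'e' => row 2
Rows:
  Row 0: "bh"
  Row 1: "bgh"
  Row 2: "oe"
First row length: 2

2


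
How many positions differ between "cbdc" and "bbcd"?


Comparing "cbdc" and "bbcd" position by position:
  Position 0: 'c' vs 'b' => DIFFER
  Position 1: 'b' vs 'b' => same
  Position 2: 'd' vs 'c' => DIFFER
  Position 3: 'c' vs 'd' => DIFFER
Positions that differ: 3

3


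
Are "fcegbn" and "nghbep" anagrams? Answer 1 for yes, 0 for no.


Strings: "fcegbn", "nghbep"
Sorted first:  bcefgn
Sorted second: beghnp
Differ at position 1: 'c' vs 'e' => not anagrams

0


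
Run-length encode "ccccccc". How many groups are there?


Input: ccccccc
Scanning for consecutive runs:
  Group 1: 'c' x 7 (positions 0-6)
Total groups: 1

1


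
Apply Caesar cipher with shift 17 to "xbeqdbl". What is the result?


Caesar cipher: shift "xbeqdbl" by 17
  'x' (pos 23) + 17 = pos 14 = 'o'
  'b' (pos 1) + 17 = pos 18 = 's'
  'e' (pos 4) + 17 = pos 21 = 'v'
  'q' (pos 16) + 17 = pos 7 = 'h'
  'd' (pos 3) + 17 = pos 20 = 'u'
  'b' (pos 1) + 17 = pos 18 = 's'
  'l' (pos 11) + 17 = pos 2 = 'c'
Result: osvhusc

osvhusc


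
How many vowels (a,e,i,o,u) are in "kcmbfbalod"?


Input: kcmbfbalod
Checking each character:
  'k' at position 0: consonant
  'c' at position 1: consonant
  'm' at position 2: consonant
  'b' at position 3: consonant
  'f' at position 4: consonant
  'b' at position 5: consonant
  'a' at position 6: vowel (running total: 1)
  'l' at position 7: consonant
  'o' at position 8: vowel (running total: 2)
  'd' at position 9: consonant
Total vowels: 2

2


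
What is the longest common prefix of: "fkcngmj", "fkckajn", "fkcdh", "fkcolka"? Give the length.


Words: fkcngmj, fkckajn, fkcdh, fkcolka
  Position 0: all 'f' => match
  Position 1: all 'k' => match
  Position 2: all 'c' => match
  Position 3: ('n', 'k', 'd', 'o') => mismatch, stop
LCP = "fkc" (length 3)

3


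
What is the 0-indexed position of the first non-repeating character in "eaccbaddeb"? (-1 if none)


Input: eaccbaddeb
Character frequencies:
  'a': 2
  'b': 2
  'c': 2
  'd': 2
  'e': 2
Scanning left to right for freq == 1:
  Position 0 ('e'): freq=2, skip
  Position 1 ('a'): freq=2, skip
  Position 2 ('c'): freq=2, skip
  Position 3 ('c'): freq=2, skip
  Position 4 ('b'): freq=2, skip
  Position 5 ('a'): freq=2, skip
  Position 6 ('d'): freq=2, skip
  Position 7 ('d'): freq=2, skip
  Position 8 ('e'): freq=2, skip
  Position 9 ('b'): freq=2, skip
  No unique character found => answer = -1

-1


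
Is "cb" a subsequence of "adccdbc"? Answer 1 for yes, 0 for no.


Check if "cb" is a subsequence of "adccdbc"
Greedy scan:
  Position 0 ('a'): no match needed
  Position 1 ('d'): no match needed
  Position 2 ('c'): matches sub[0] = 'c'
  Position 3 ('c'): no match needed
  Position 4 ('d'): no match needed
  Position 5 ('b'): matches sub[1] = 'b'
  Position 6 ('c'): no match needed
All 2 characters matched => is a subsequence

1


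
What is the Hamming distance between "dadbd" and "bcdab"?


Comparing "dadbd" and "bcdab" position by position:
  Position 0: 'd' vs 'b' => differ
  Position 1: 'a' vs 'c' => differ
  Position 2: 'd' vs 'd' => same
  Position 3: 'b' vs 'a' => differ
  Position 4: 'd' vs 'b' => differ
Total differences (Hamming distance): 4

4


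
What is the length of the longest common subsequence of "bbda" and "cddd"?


LCS of "bbda" and "cddd"
DP table:
           c    d    d    d
      0    0    0    0    0
  b   0    0    0    0    0
  b   0    0    0    0    0
  d   0    0    1    1    1
  a   0    0    1    1    1
LCS length = dp[4][4] = 1

1


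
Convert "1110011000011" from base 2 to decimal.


Input: "1110011000011" in base 2
Positional expansion:
  Digit '1' (value 1) x 2^12 = 4096
  Digit '1' (value 1) x 2^11 = 2048
  Digit '1' (value 1) x 2^10 = 1024
  Digit '0' (value 0) x 2^9 = 0
  Digit '0' (value 0) x 2^8 = 0
  Digit '1' (value 1) x 2^7 = 128
  Digit '1' (value 1) x 2^6 = 64
  Digit '0' (value 0) x 2^5 = 0
  Digit '0' (value 0) x 2^4 = 0
  Digit '0' (value 0) x 2^3 = 0
  Digit '0' (value 0) x 2^2 = 0
  Digit '1' (value 1) x 2^1 = 2
  Digit '1' (value 1) x 2^0 = 1
Sum = 7363

7363


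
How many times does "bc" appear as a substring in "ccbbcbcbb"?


Searching for "bc" in "ccbbcbcbb"
Scanning each position:
  Position 0: "cc" => no
  Position 1: "cb" => no
  Position 2: "bb" => no
  Position 3: "bc" => MATCH
  Position 4: "cb" => no
  Position 5: "bc" => MATCH
  Position 6: "cb" => no
  Position 7: "bb" => no
Total occurrences: 2

2


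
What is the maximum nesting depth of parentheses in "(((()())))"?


Input: "(((()())))"
Tracking depth:
  Position 0 '(': depth becomes 1
  Position 1 '(': depth becomes 2
  Position 2 '(': depth becomes 3
  Position 3 '(': depth becomes 4
  Position 4 ')': depth becomes 3
  Position 5 '(': depth becomes 4
  Position 6 ')': depth becomes 3
  Position 7 ')': depth becomes 2
  Position 8 ')': depth becomes 1
  Position 9 ')': depth becomes 0
Maximum depth reached: 4

4


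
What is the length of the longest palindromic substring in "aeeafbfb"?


Input: "aeeafbfb"
Checking substrings for palindromes:
  [0:4] "aeea" (len 4) => palindrome
  [4:7] "fbf" (len 3) => palindrome
  [5:8] "bfb" (len 3) => palindrome
  [1:3] "ee" (len 2) => palindrome
Longest palindromic substring: "aeea" with length 4

4


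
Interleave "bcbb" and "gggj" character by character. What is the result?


Interleaving "bcbb" and "gggj":
  Position 0: 'b' from first, 'g' from second => "bg"
  Position 1: 'c' from first, 'g' from second => "cg"
  Position 2: 'b' from first, 'g' from second => "bg"
  Position 3: 'b' from first, 'j' from second => "bj"
Result: bgcgbgbj

bgcgbgbj


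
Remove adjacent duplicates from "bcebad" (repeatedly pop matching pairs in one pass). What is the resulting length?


Input: bcebad
Stack-based adjacent duplicate removal:
  Read 'b': push. Stack: b
  Read 'c': push. Stack: bc
  Read 'e': push. Stack: bce
  Read 'b': push. Stack: bceb
  Read 'a': push. Stack: bceba
  Read 'd': push. Stack: bcebad
Final stack: "bcebad" (length 6)

6


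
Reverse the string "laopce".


Input: laopce
Reading characters right to left:
  Position 5: 'e'
  Position 4: 'c'
  Position 3: 'p'
  Position 2: 'o'
  Position 1: 'a'
  Position 0: 'l'
Reversed: ecpoal

ecpoal


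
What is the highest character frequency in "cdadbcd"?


Input: cdadbcd
Character counts:
  'a': 1
  'b': 1
  'c': 2
  'd': 3
Maximum frequency: 3

3


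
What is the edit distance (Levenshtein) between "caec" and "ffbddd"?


Computing edit distance: "caec" -> "ffbddd"
DP table:
           f    f    b    d    d    d
      0    1    2    3    4    5    6
  c   1    1    2    3    4    5    6
  a   2    2    2    3    4    5    6
  e   3    3    3    3    4    5    6
  c   4    4    4    4    4    5    6
Edit distance = dp[4][6] = 6

6


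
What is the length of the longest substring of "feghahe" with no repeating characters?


Input: "feghahe"
Sliding window (track last position of each char):
  Position 0 ('f'): window [0,0] length 1 -- new best
  Position 1 ('e'): window [0,1] length 2 -- new best
  Position 2 ('g'): window [0,2] length 3 -- new best
  Position 3 ('h'): window [0,3] length 4 -- new best
  Position 4 ('a'): window [0,4] length 5 -- new best
  Position 5 ('h'): repeat (last at 3), move window start to 4
  Position 5 ('h'): window [4,5] length 2
  Position 6 ('e'): window [4,6] length 3
Longest substring with no repeats: "fegha" with length 5

5


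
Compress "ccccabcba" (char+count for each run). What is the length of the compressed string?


Input: ccccabcba
Runs:
  'c' x 4 => "c4"
  'a' x 1 => "a1"
  'b' x 1 => "b1"
  'c' x 1 => "c1"
  'b' x 1 => "b1"
  'a' x 1 => "a1"
Compressed: "c4a1b1c1b1a1"
Compressed length: 12

12


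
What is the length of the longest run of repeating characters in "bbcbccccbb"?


Input: "bbcbccccbb"
Scanning for longest run:
  Position 1 ('b'): continues run of 'b', length=2
  Position 2 ('c'): new char, reset run to 1
  Position 3 ('b'): new char, reset run to 1
  Position 4 ('c'): new char, reset run to 1
  Position 5 ('c'): continues run of 'c', length=2
  Position 6 ('c'): continues run of 'c', length=3
  Position 7 ('c'): continues run of 'c', length=4
  Position 8 ('b'): new char, reset run to 1
  Position 9 ('b'): continues run of 'b', length=2
Longest run: 'c' with length 4

4


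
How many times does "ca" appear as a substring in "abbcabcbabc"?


Searching for "ca" in "abbcabcbabc"
Scanning each position:
  Position 0: "ab" => no
  Position 1: "bb" => no
  Position 2: "bc" => no
  Position 3: "ca" => MATCH
  Position 4: "ab" => no
  Position 5: "bc" => no
  Position 6: "cb" => no
  Position 7: "ba" => no
  Position 8: "ab" => no
  Position 9: "bc" => no
Total occurrences: 1

1


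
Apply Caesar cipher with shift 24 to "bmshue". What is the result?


Caesar cipher: shift "bmshue" by 24
  'b' (pos 1) + 24 = pos 25 = 'z'
  'm' (pos 12) + 24 = pos 10 = 'k'
  's' (pos 18) + 24 = pos 16 = 'q'
  'h' (pos 7) + 24 = pos 5 = 'f'
  'u' (pos 20) + 24 = pos 18 = 's'
  'e' (pos 4) + 24 = pos 2 = 'c'
Result: zkqfsc

zkqfsc


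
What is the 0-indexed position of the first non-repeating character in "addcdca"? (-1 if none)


Input: addcdca
Character frequencies:
  'a': 2
  'c': 2
  'd': 3
Scanning left to right for freq == 1:
  Position 0 ('a'): freq=2, skip
  Position 1 ('d'): freq=3, skip
  Position 2 ('d'): freq=3, skip
  Position 3 ('c'): freq=2, skip
  Position 4 ('d'): freq=3, skip
  Position 5 ('c'): freq=2, skip
  Position 6 ('a'): freq=2, skip
  No unique character found => answer = -1

-1


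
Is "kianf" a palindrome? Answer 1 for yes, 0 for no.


Input: kianf
Reversed: fnaik
  Compare pos 0 ('k') with pos 4 ('f'): MISMATCH
  Compare pos 1 ('i') with pos 3 ('n'): MISMATCH
Result: not a palindrome

0


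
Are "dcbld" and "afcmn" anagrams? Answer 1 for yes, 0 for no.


Strings: "dcbld", "afcmn"
Sorted first:  bcddl
Sorted second: acfmn
Differ at position 0: 'b' vs 'a' => not anagrams

0
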